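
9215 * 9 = 82935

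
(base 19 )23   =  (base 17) 27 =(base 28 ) 1d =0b101001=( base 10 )41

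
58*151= 8758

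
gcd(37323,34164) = 117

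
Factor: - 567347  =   - 11^1*51577^1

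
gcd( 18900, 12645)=45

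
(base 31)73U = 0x1AC2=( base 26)a3c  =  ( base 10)6850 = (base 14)26d4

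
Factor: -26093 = -97^1*269^1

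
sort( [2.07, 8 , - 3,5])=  [ - 3,  2.07, 5,8 ] 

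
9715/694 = 13 + 693/694 = 14.00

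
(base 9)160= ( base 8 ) 207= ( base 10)135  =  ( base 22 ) 63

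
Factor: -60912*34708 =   -  2^6*3^4 * 47^1 *8677^1 = - 2114133696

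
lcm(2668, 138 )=8004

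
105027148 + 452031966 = 557059114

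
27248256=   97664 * 279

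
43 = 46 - 3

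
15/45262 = 15/45262= 0.00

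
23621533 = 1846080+21775453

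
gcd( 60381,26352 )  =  9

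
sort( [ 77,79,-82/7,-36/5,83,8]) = [-82/7, - 36/5,8,77, 79,83 ] 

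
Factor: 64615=5^1*12923^1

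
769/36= 769/36 = 21.36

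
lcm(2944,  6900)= 220800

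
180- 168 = 12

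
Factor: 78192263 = 1109^1 * 70507^1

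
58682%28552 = 1578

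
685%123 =70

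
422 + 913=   1335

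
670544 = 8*83818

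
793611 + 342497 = 1136108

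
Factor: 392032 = 2^5 * 12251^1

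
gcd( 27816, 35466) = 6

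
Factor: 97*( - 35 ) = - 5^1  *  7^1*97^1  =  -  3395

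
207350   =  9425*22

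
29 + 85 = 114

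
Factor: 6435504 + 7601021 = 14036525 = 5^2 * 561461^1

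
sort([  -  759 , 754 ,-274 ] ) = [ - 759,-274, 754]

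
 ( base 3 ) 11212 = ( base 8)203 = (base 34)3T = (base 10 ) 131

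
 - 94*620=  -  58280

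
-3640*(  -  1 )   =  3640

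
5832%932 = 240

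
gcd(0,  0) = 0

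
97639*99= 9666261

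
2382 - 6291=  - 3909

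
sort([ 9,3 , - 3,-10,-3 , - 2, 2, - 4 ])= [ - 10, - 4, - 3, - 3, - 2, 2, 3,9]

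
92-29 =63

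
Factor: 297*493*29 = 3^3*11^1*17^1*29^2 = 4246209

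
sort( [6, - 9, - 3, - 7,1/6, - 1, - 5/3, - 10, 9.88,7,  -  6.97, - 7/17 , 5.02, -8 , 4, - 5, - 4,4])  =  [ - 10, - 9, - 8, - 7,  -  6.97, - 5,-4, - 3, - 5/3, - 1  , - 7/17,1/6,4,4, 5.02,6, 7 , 9.88 ] 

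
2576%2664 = 2576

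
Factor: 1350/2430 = 3^ ( - 2)* 5^1  =  5/9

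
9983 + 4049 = 14032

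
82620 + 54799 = 137419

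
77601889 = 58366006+19235883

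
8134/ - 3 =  -2712 + 2/3 = - 2711.33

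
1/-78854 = - 1 + 78853/78854 = - 0.00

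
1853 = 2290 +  - 437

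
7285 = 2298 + 4987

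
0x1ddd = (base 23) EA9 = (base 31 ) 7tj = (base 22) FHB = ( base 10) 7645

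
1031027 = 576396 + 454631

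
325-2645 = -2320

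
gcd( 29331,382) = 1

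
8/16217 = 8/16217 = 0.00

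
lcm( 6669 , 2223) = 6669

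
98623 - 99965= - 1342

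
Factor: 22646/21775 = 2^1*5^( - 2)*13^1 = 26/25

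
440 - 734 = - 294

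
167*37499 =6262333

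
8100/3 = 2700 = 2700.00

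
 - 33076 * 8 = - 264608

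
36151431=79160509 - 43009078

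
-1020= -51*20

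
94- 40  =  54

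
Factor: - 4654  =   - 2^1 * 13^1* 179^1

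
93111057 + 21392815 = 114503872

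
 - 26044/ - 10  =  2604 + 2/5 = 2604.40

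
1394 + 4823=6217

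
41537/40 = 41537/40 = 1038.42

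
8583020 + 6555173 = 15138193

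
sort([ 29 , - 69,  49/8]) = [ - 69, 49/8, 29]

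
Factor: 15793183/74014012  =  2^( -2)*7^1*101^(  -  1 )*183203^( - 1)*2256169^1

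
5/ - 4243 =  - 5/4243  =  - 0.00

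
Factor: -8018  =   - 2^1 *19^1 * 211^1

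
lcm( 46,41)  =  1886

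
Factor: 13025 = 5^2*521^1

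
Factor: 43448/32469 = 2^3*3^( - 1 )*79^(  -  1)*137^ ( - 1)*5431^1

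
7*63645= 445515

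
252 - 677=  - 425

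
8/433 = 8/433=0.02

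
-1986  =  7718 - 9704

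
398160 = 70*5688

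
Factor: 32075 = 5^2*1283^1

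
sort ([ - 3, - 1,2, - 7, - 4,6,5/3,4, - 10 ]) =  [-10, - 7, - 4 ,-3, - 1, 5/3,2,4,6]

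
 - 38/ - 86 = 19/43  =  0.44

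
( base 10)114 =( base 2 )1110010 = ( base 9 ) 136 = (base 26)4A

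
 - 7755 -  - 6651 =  -1104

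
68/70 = 34/35  =  0.97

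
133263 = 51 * 2613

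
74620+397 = 75017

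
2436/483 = 5+1/23 = 5.04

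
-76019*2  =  -152038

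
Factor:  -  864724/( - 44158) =2^1*7^1*89^1*347^1*22079^(-1)=432362/22079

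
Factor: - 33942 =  - 2^1* 3^1*5657^1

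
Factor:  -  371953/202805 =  - 5^(  -  1 )*47^( - 1 )*431^1 = -431/235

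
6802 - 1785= 5017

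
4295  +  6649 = 10944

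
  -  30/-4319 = 30/4319=0.01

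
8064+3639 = 11703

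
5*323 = 1615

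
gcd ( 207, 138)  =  69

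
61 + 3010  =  3071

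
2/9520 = 1/4760  =  0.00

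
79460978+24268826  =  103729804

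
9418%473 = 431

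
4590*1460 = 6701400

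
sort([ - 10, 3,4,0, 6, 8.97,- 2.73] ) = [-10, - 2.73,0,3,4,6 , 8.97 ]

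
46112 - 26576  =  19536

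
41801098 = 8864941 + 32936157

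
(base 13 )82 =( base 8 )152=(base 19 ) 5B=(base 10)106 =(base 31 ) 3d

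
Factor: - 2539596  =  -2^2*3^1*17^1*59^1*211^1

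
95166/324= 293 +13/18=293.72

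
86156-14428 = 71728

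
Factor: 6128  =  2^4 * 383^1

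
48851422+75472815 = 124324237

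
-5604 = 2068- 7672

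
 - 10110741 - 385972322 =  -396083063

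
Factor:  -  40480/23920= -22/13 = - 2^1 * 11^1*13^ ( -1)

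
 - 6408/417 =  - 2136/139=-  15.37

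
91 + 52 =143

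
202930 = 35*5798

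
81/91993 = 81/91993 = 0.00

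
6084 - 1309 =4775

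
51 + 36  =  87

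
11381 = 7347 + 4034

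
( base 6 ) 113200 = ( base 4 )2121000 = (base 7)40356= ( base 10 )9792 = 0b10011001000000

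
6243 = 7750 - 1507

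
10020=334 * 30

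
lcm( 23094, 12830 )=115470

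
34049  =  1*34049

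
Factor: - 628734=-2^1*3^1 * 104789^1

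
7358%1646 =774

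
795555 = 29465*27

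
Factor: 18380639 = 389^1*47251^1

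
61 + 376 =437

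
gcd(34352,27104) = 16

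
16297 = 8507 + 7790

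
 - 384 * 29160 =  - 11197440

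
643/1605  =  643/1605 = 0.40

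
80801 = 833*97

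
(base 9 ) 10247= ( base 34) 5t0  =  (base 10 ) 6766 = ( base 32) 6je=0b1101001101110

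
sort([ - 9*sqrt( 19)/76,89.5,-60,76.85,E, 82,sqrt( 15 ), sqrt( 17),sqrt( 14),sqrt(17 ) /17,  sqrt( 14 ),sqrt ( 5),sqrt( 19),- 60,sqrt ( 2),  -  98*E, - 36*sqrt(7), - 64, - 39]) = [ - 98*E, - 36*sqrt( 7 ), - 64, - 60, - 60, - 39,-9*sqrt( 19 ) /76,sqrt( 17 )/17, sqrt( 2),sqrt( 5 ),E, sqrt( 14),sqrt( 14),sqrt( 15),sqrt(17),sqrt(19),76.85, 82,89.5 ]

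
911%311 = 289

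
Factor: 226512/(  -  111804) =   -  156/77 = - 2^2*3^1 * 7^(  -  1)*11^ ( - 1 )*13^1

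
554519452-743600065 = - 189080613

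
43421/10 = 4342 + 1/10 = 4342.10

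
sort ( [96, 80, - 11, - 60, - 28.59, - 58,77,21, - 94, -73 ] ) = [  -  94 , - 73, -60 , - 58, - 28.59,-11,  21,77 , 80, 96 ]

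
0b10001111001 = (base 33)11n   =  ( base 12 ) 7b5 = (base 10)1145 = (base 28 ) 1cp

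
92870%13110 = 1100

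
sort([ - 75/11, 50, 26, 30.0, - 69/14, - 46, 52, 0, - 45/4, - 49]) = [ - 49,-46,  -  45/4, -75/11, - 69/14,0, 26 , 30.0,50, 52] 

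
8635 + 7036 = 15671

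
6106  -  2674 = 3432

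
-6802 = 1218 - 8020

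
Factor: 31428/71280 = 2^(-2)*5^( - 1 )*11^(-1 )*97^1 = 97/220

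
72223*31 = 2238913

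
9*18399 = 165591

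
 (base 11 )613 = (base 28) QC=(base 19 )20i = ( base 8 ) 1344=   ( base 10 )740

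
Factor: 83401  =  83401^1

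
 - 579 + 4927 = 4348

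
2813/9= 312+5/9 = 312.56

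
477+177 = 654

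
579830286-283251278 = 296579008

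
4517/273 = 16 + 149/273 = 16.55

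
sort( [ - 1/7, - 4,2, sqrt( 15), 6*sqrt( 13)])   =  [ - 4, - 1/7,  2, sqrt( 15 ), 6*sqrt( 13)]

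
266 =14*19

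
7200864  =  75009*96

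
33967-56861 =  - 22894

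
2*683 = 1366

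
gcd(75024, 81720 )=72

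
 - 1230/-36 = 205/6 = 34.17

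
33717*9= 303453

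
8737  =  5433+3304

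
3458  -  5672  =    -  2214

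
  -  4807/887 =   -  6 + 515/887  =  - 5.42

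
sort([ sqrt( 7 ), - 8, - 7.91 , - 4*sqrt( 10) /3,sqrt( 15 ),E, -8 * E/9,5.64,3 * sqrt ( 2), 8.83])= [ - 8, - 7.91, - 4*sqrt(10) /3, - 8*E/9,sqrt(7),E, sqrt (15 ),  3 * sqrt( 2),5.64,  8.83]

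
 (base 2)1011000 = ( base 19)4C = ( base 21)44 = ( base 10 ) 88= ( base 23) 3J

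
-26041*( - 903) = 23515023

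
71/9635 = 71/9635 = 0.01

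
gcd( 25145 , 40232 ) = 5029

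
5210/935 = 5 + 107/187 = 5.57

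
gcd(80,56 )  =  8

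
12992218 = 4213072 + 8779146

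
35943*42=1509606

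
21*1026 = 21546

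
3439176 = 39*88184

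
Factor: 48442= 2^1*53^1*457^1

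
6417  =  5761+656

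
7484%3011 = 1462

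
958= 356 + 602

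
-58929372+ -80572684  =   - 139502056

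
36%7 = 1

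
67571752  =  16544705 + 51027047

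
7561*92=695612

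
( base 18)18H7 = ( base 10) 8737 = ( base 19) 153g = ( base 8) 21041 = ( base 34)7IX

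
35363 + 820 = 36183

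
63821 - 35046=28775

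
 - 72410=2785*(  -  26)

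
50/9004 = 25/4502 = 0.01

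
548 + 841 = 1389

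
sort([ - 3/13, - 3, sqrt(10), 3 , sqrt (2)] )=[ - 3, - 3/13,  sqrt(2), 3,sqrt( 10 ) ] 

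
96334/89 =1082+ 36/89 = 1082.40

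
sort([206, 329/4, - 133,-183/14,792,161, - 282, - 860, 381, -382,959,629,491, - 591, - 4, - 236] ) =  [ - 860, - 591, - 382, - 282, - 236, - 133, - 183/14, - 4,329/4,161 , 206,381, 491,629, 792, 959]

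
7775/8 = 7775/8= 971.88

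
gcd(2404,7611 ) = 1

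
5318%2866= 2452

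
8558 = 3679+4879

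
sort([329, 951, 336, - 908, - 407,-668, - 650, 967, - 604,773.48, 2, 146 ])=[  -  908, - 668, - 650,-604,-407,2  ,  146, 329, 336, 773.48,951, 967]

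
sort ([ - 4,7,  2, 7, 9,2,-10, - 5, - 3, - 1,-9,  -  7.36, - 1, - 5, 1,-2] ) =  [ - 10  , - 9, - 7.36,-5, - 5, - 4, - 3, - 2, - 1,-1, 1,2, 2,7,7,9 ]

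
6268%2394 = 1480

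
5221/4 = 5221/4 = 1305.25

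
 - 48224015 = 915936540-964160555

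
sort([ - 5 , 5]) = [ - 5, 5 ]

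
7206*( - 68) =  - 490008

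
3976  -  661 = 3315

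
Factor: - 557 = -557^1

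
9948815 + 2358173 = 12306988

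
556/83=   6 + 58/83= 6.70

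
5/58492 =5/58492 = 0.00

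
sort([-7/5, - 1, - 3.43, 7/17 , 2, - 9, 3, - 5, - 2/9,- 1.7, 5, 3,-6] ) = [- 9,  -  6,-5,-3.43,  -  1.7, - 7/5, -1, - 2/9,7/17, 2,3, 3,  5]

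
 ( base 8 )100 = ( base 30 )24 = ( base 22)2K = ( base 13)4C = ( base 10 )64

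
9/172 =9/172= 0.05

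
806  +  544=1350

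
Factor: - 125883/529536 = -213/896 = - 2^( - 7)*3^1*7^ ( - 1 )*71^1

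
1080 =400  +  680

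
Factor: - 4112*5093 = -20942416   =  - 2^4*11^1*257^1*463^1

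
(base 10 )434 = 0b110110010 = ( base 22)jg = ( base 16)1b2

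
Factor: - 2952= - 2^3*3^2*41^1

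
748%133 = 83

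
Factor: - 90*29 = - 2^1*3^2*5^1*29^1=- 2610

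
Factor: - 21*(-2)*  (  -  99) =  - 2^1*3^3*7^1*11^1 = - 4158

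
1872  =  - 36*( - 52)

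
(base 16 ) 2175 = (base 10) 8565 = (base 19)14DF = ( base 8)20565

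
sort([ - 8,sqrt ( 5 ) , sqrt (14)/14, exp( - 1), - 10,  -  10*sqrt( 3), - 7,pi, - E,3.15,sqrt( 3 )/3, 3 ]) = [-10*sqrt( 3),-10, - 8, - 7, - E,sqrt(14)/14 , exp( - 1),sqrt( 3)/3,sqrt( 5),3, pi,3.15 ] 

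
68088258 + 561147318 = 629235576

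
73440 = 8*9180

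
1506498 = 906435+600063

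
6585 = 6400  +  185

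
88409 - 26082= 62327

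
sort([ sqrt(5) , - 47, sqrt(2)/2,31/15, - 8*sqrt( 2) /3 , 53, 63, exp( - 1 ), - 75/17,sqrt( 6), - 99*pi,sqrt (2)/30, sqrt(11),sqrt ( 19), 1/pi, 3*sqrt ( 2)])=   [ - 99 * pi, - 47, - 75/17,- 8*sqrt(2 ) /3 , sqrt( 2 ) /30,  1/pi,exp( - 1), sqrt( 2)/2, 31/15, sqrt(5),sqrt(6 ),  sqrt(11), 3  *  sqrt( 2 ), sqrt( 19 ), 53,63 ]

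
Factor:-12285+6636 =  - 3^1*7^1*269^1 = - 5649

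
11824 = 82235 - 70411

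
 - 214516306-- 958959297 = 744442991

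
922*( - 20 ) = -18440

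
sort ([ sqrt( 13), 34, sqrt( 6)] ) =[ sqrt( 6),sqrt( 13), 34 ]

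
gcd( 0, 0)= 0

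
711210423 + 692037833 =1403248256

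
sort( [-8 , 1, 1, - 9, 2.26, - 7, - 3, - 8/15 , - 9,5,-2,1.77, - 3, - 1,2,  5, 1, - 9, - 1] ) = [ - 9, - 9, - 9 ,  -  8, - 7, - 3, - 3, - 2, - 1, - 1, - 8/15,1, 1,1, 1.77,2,2.26, 5,  5]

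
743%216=95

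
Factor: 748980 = 2^2 * 3^3*5^1*19^1*73^1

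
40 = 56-16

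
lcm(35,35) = 35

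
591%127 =83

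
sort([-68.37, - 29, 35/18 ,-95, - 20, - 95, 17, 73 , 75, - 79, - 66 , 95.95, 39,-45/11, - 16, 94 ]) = [-95, - 95, - 79, - 68.37, - 66,- 29 , - 20, - 16 , - 45/11, 35/18,  17,  39, 73,75,94 , 95.95 ]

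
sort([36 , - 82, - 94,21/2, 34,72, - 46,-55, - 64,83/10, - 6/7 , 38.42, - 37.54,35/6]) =[ - 94, - 82, - 64,  -  55, - 46, -37.54, - 6/7,  35/6,83/10, 21/2,34,36, 38.42,72 ]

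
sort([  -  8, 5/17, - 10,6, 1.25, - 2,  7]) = [ - 10, - 8, - 2, 5/17, 1.25, 6, 7] 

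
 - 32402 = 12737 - 45139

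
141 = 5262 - 5121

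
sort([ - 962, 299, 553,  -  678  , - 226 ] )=[-962, - 678, - 226,299, 553 ] 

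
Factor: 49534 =2^1*24767^1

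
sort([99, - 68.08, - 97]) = [-97, - 68.08 , 99 ]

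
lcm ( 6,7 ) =42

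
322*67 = 21574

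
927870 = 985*942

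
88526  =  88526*1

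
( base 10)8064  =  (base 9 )12050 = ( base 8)17600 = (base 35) 6KE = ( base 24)e00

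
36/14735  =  36/14735 = 0.00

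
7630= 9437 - 1807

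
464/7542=232/3771 = 0.06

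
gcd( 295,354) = 59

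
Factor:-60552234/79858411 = -2^1*3^2*251^( - 1)*677^1*4969^1*318161^( - 1 ) 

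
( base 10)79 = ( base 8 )117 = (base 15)54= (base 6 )211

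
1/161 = 1/161 = 0.01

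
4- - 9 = 13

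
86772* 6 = 520632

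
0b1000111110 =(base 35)ge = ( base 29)JN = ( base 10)574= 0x23E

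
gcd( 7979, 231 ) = 1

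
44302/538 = 22151/269 = 82.35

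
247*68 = 16796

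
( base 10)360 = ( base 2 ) 101101000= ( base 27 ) D9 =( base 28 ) CO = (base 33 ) au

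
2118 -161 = 1957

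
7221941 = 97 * 74453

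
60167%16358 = 11093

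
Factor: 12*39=2^2  *3^2*13^1=468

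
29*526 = 15254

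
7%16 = 7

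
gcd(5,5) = 5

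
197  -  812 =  - 615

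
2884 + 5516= 8400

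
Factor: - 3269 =  -  7^1* 467^1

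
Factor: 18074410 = 2^1*5^1*79^1 * 137^1*167^1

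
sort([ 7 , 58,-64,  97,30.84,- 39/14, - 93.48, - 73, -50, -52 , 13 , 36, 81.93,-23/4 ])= [ - 93.48, - 73, - 64 , - 52, - 50,- 23/4, - 39/14,7,13, 30.84 , 36, 58,81.93,97 ]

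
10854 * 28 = 303912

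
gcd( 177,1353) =3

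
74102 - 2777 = 71325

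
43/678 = 43/678 = 0.06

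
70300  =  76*925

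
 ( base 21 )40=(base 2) 1010100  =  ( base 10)84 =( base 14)60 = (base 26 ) 36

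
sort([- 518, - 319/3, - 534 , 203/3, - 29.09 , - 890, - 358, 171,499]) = [  -  890, - 534, - 518, - 358 , - 319/3, - 29.09, 203/3,171,  499]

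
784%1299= 784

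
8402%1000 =402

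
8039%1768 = 967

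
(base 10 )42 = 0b101010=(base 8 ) 52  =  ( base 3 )1120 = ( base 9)46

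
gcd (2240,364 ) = 28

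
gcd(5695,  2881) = 67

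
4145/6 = 4145/6 = 690.83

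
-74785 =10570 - 85355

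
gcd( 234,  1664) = 26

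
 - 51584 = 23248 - 74832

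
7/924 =1/132 = 0.01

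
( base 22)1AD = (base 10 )717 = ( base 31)n4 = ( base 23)184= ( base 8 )1315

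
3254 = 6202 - 2948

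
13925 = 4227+9698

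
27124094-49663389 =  - 22539295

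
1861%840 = 181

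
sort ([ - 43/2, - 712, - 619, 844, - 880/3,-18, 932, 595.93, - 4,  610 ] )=[ - 712, - 619, - 880/3,  -  43/2, - 18, - 4,595.93,610,844,932]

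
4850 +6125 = 10975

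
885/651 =1 + 78/217 = 1.36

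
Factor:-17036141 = - 19^1*61^1*14699^1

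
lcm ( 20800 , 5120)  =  332800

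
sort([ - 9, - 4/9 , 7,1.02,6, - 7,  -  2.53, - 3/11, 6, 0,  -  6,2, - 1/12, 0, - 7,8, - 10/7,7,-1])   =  [ -9, - 7,-7, - 6,-2.53, - 10/7  ,-1 ,  -  4/9, - 3/11,-1/12, 0,  0,1.02, 2 , 6,6, 7, 7,8] 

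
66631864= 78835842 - 12203978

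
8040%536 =0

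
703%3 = 1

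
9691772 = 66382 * 146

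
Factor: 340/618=170/309 = 2^1*3^ (-1)*5^1*17^1*103^(-1)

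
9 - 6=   3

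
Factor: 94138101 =3^2*37^1*282697^1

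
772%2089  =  772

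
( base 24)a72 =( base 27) 83H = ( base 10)5930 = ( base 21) d98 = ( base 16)172a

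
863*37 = 31931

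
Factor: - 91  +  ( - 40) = - 131^1 = -  131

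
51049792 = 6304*8098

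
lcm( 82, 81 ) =6642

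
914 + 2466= 3380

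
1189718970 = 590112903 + 599606067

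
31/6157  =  31/6157 = 0.01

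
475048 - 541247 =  - 66199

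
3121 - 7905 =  - 4784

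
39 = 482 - 443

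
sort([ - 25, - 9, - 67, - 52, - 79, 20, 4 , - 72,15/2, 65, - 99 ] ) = [-99, - 79, - 72 ,-67, - 52,- 25, - 9,4,15/2, 20, 65]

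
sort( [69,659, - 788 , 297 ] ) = [ - 788,69 , 297 , 659 ] 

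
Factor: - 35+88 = 53=53^1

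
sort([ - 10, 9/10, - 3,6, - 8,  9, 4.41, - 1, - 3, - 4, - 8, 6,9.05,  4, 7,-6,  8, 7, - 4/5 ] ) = [ - 10, - 8, - 8, - 6,- 4,- 3, - 3, - 1, - 4/5,9/10, 4,  4.41, 6,  6 , 7,7,8,9, 9.05]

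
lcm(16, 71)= 1136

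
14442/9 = 4814/3= 1604.67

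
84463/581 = 145 + 218/581 = 145.38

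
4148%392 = 228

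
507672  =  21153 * 24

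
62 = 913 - 851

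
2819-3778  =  -959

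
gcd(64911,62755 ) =77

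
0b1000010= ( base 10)66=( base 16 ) 42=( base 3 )2110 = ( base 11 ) 60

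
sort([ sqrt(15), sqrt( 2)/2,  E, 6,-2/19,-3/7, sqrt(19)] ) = [ - 3/7, - 2/19, sqrt(2)/2, E,sqrt(15 ), sqrt( 19), 6 ] 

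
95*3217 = 305615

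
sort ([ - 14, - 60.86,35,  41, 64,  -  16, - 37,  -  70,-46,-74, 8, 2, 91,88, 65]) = [ - 74,  -  70 ,-60.86,- 46, - 37 ,  -  16,-14, 2, 8, 35,  41, 64,  65,88, 91 ]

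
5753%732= 629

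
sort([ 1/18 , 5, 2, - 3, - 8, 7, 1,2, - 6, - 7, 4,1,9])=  [ - 8, - 7,-6, - 3,1/18,  1,1,2,  2, 4,5,  7,  9]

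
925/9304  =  925/9304 = 0.10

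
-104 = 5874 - 5978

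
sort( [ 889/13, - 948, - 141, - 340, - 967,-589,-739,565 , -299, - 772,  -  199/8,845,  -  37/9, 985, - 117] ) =[ - 967, - 948, - 772, - 739 , - 589 , - 340, - 299, - 141, - 117, - 199/8, - 37/9 , 889/13,565,  845 , 985]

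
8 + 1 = 9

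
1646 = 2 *823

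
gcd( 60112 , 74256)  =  3536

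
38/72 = 19/36 = 0.53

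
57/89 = 57/89 = 0.64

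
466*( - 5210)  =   - 2427860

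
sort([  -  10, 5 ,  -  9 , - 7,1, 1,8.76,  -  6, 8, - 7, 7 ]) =[-10, - 9, -7, - 7,-6,  1, 1,5, 7, 8, 8.76] 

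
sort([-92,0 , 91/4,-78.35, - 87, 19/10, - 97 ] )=[-97,-92,-87, - 78.35 , 0,19/10,91/4] 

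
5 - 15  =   - 10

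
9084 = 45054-35970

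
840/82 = 10  +  10/41 = 10.24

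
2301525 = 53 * 43425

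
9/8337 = 3/2779 = 0.00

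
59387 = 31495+27892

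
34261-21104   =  13157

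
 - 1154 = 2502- 3656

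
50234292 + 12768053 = 63002345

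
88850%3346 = 1854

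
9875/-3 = -3292 +1/3 = - 3291.67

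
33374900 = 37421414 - 4046514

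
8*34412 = 275296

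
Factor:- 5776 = - 2^4*19^2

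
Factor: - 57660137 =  - 57660137^1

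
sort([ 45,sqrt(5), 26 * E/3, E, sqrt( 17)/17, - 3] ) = [ - 3 , sqrt( 17 ) /17,  sqrt(5),  E, 26 * E/3, 45 ] 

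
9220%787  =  563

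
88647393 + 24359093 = 113006486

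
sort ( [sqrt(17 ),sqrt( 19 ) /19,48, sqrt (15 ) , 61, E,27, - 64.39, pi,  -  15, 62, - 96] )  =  [ - 96, - 64.39, - 15, sqrt( 19 ) /19,E,pi, sqrt( 15) , sqrt( 17 ) , 27 , 48 , 61, 62] 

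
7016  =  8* 877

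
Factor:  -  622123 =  - 622123^1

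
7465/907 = 8 +209/907=8.23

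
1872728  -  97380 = 1775348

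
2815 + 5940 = 8755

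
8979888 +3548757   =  12528645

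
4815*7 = 33705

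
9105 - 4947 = 4158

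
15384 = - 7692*( - 2 )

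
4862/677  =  4862/677 = 7.18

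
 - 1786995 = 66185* ( - 27)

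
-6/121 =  - 1+ 115/121 = - 0.05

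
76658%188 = 142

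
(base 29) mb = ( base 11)540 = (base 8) 1211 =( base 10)649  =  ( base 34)j3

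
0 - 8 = -8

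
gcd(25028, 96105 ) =1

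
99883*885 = 88396455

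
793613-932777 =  - 139164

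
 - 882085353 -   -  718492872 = - 163592481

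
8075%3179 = 1717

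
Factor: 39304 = 2^3*17^3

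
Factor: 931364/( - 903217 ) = -133052/129031= - 2^2*7^(-1 )*29^1*31^1*37^1*18433^( - 1 ) 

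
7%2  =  1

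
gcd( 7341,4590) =3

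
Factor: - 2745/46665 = -17^(- 1) = - 1/17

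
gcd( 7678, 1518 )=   22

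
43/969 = 43/969 = 0.04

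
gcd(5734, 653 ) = 1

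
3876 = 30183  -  26307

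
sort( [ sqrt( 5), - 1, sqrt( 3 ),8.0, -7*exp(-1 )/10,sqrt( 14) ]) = [-1,-7*exp(-1 )/10,  sqrt(3),sqrt( 5 ),  sqrt( 14 ),  8.0] 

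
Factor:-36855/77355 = -91/191 = -  7^1 * 13^1*191^( - 1)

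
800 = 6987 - 6187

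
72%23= 3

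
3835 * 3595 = 13786825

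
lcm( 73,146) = 146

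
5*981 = 4905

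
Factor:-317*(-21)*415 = 3^1 * 5^1*7^1*83^1*317^1 = 2762655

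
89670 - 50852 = 38818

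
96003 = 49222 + 46781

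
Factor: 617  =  617^1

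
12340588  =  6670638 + 5669950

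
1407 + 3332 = 4739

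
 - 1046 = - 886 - 160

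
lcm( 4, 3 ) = 12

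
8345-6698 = 1647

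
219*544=119136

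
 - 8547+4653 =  - 3894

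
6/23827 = 6/23827 = 0.00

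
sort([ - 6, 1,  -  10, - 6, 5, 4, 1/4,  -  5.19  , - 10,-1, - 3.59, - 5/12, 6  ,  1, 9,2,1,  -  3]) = [ - 10,-10,  -  6, - 6,- 5.19, -3.59 ,  -  3, - 1 , - 5/12,1/4,  1, 1,  1, 2,  4, 5,  6, 9 ]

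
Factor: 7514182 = 2^1*13^1*37^1 * 73^1*107^1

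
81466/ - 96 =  - 849 + 19/48 = -848.60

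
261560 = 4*65390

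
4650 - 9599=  - 4949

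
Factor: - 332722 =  - 2^1*13^1*67^1*191^1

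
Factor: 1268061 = 3^1*331^1 * 1277^1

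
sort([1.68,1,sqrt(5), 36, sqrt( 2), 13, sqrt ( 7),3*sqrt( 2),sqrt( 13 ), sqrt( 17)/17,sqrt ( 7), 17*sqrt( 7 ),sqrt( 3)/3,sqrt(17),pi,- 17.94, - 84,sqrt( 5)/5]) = [-84,-17.94,sqrt( 17)/17, sqrt ( 5)/5, sqrt( 3 )/3, 1,sqrt(2), 1.68, sqrt( 5 ), sqrt( 7), sqrt(7),pi,sqrt( 13), sqrt( 17),  3*sqrt (2), 13, 36, 17  *sqrt( 7)] 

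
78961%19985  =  19006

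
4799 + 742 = 5541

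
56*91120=5102720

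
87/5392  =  87/5392 = 0.02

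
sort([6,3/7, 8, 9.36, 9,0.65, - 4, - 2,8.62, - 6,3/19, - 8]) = [ - 8, - 6, - 4, - 2, 3/19, 3/7 , 0.65, 6  ,  8, 8.62, 9, 9.36 ]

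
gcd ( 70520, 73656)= 8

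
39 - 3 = 36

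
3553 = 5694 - 2141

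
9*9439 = 84951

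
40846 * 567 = 23159682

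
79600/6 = 13266+2/3 = 13266.67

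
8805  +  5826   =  14631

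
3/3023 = 3/3023 = 0.00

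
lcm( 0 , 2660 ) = 0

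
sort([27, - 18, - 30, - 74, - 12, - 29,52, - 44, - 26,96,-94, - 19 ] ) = [ - 94, - 74, - 44, - 30 ,  -  29,-26, - 19, - 18, - 12,27, 52,  96] 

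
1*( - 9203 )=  - 9203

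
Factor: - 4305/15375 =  - 5^( - 2 )*7^1 = - 7/25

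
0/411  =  0 = 0.00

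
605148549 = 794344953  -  189196404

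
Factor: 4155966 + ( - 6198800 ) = - 2^1*1021417^1= - 2042834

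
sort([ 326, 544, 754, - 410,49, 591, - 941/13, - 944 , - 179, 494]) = [ - 944 ,-410, - 179, - 941/13 , 49, 326, 494, 544, 591, 754]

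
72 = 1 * 72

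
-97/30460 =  - 1 + 30363/30460 = - 0.00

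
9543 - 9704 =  - 161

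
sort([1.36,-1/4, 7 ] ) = [ - 1/4, 1.36, 7]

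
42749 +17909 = 60658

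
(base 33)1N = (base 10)56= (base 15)3B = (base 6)132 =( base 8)70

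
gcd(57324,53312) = 68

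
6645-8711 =- 2066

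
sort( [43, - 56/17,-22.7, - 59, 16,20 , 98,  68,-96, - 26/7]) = [ - 96, - 59, - 22.7, - 26/7, - 56/17, 16,20,43,  68  ,  98]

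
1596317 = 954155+642162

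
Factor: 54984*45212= 2485936608=2^5 *3^1*29^1 * 79^1*89^1*127^1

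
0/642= 0 = 0.00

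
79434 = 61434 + 18000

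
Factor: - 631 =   -  631^1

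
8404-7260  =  1144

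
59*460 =27140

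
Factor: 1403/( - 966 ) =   -  61/42 = - 2^ ( -1) *3^( - 1 )*7^( - 1 )*61^1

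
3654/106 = 34 + 25/53 = 34.47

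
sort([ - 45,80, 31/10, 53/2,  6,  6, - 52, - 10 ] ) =[ - 52, -45,-10, 31/10,6, 6, 53/2,80 ] 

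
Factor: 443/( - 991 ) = - 443^1 *991^(  -  1) 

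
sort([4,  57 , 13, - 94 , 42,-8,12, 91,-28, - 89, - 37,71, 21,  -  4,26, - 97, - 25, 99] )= [ - 97,-94,-89,  -  37, - 28, -25,- 8, - 4,4, 12, 13,21,26,42,57, 71  ,  91,99]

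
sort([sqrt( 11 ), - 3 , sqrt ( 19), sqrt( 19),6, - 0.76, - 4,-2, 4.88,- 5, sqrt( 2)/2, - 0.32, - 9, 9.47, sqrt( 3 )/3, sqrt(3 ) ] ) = [ - 9 , - 5, - 4, - 3 , - 2,-0.76, - 0.32,sqrt ( 3 ) /3, sqrt( 2)/2,sqrt (3), sqrt(11 ), sqrt( 19 ), sqrt (19 ), 4.88,6, 9.47]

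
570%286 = 284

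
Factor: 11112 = 2^3 *3^1*463^1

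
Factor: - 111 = -3^1*37^1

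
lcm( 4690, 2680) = 18760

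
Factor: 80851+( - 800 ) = 80051^1 = 80051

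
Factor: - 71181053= -31^1*2296163^1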